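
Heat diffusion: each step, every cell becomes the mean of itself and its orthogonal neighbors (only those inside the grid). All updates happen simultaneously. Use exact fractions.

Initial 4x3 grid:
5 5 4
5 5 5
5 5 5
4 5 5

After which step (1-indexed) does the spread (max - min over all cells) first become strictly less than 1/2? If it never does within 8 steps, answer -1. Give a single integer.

Step 1: max=5, min=14/3, spread=1/3
  -> spread < 1/2 first at step 1
Step 2: max=79/16, min=85/18, spread=31/144
Step 3: max=353/72, min=1039/216, spread=5/54
Step 4: max=7819/1600, min=125383/25920, spread=803/16200
Step 5: max=2528729/518400, min=7549787/1555200, spread=91/3888
Step 6: max=63164119/12960000, min=453676933/93312000, spread=5523619/466560000
Step 7: max=3030598583/622080000, min=27242587247/5598720000, spread=205/34992
Step 8: max=545387765791/111974400000, min=1635179097373/335923200000, spread=4921/1679616

Answer: 1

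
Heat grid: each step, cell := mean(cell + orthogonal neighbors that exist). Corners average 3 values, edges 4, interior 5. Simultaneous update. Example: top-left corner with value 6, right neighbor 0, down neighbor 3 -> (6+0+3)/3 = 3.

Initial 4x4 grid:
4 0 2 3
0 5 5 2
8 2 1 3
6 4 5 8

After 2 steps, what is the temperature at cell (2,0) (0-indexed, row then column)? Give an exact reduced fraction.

Answer: 73/16

Derivation:
Step 1: cell (2,0) = 4
Step 2: cell (2,0) = 73/16
Full grid after step 2:
  25/9 539/240 127/48 97/36
  719/240 82/25 287/100 145/48
  73/16 357/100 91/25 917/240
  19/4 75/16 1037/240 40/9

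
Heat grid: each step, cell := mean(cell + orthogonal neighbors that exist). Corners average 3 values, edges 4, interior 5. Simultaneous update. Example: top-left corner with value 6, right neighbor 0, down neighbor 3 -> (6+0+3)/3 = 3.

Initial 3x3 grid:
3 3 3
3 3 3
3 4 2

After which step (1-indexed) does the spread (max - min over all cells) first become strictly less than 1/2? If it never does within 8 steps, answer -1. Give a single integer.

Step 1: max=10/3, min=11/4, spread=7/12
Step 2: max=47/15, min=35/12, spread=13/60
  -> spread < 1/2 first at step 2
Step 3: max=422/135, min=14173/4800, spread=7483/43200
Step 4: max=332221/108000, min=128543/43200, spread=21727/216000
Step 5: max=2983711/972000, min=17277319/5760000, spread=10906147/155520000
Step 6: max=356120059/116640000, min=467265287/155520000, spread=36295/746496
Step 7: max=5333315837/1749600000, min=28125837589/9331200000, spread=305773/8957952
Step 8: max=1277320579381/419904000000, min=1689677694383/559872000000, spread=2575951/107495424

Answer: 2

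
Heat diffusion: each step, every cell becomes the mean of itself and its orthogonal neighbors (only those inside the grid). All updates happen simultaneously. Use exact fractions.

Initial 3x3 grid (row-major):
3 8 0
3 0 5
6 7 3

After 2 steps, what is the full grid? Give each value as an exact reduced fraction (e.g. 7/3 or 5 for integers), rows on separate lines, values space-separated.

After step 1:
  14/3 11/4 13/3
  3 23/5 2
  16/3 4 5
After step 2:
  125/36 327/80 109/36
  22/5 327/100 239/60
  37/9 71/15 11/3

Answer: 125/36 327/80 109/36
22/5 327/100 239/60
37/9 71/15 11/3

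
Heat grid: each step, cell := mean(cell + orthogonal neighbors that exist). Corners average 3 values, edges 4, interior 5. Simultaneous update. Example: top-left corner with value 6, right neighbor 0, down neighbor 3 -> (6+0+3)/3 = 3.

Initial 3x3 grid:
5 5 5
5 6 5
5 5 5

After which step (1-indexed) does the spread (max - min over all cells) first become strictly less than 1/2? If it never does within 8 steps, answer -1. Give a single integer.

Answer: 1

Derivation:
Step 1: max=21/4, min=5, spread=1/4
  -> spread < 1/2 first at step 1
Step 2: max=131/25, min=409/80, spread=51/400
Step 3: max=24823/4800, min=1847/360, spread=589/14400
Step 4: max=154943/30000, min=1481081/288000, spread=31859/1440000
Step 5: max=89091607/17280000, min=9264721/1800000, spread=751427/86400000
Step 6: max=556634687/108000000, min=5339063129/1036800000, spread=23149331/5184000000
Step 7: max=320522654263/62208000000, min=33374931889/6480000000, spread=616540643/311040000000
Step 8: max=2003112453983/388800000000, min=19226332008761/3732480000000, spread=17737747379/18662400000000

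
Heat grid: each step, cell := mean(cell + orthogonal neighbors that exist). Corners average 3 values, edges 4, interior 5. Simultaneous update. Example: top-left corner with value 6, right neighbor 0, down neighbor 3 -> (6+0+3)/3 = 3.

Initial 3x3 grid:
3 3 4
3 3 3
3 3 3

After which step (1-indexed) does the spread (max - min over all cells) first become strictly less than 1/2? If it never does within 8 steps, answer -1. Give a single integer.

Step 1: max=10/3, min=3, spread=1/3
  -> spread < 1/2 first at step 1
Step 2: max=59/18, min=3, spread=5/18
Step 3: max=689/216, min=3, spread=41/216
Step 4: max=41011/12960, min=1091/360, spread=347/2592
Step 5: max=2439737/777600, min=10957/3600, spread=2921/31104
Step 6: max=145796539/46656000, min=1321483/432000, spread=24611/373248
Step 7: max=8716802033/2799360000, min=29816741/9720000, spread=207329/4478976
Step 8: max=521914752451/167961600000, min=1594001599/518400000, spread=1746635/53747712

Answer: 1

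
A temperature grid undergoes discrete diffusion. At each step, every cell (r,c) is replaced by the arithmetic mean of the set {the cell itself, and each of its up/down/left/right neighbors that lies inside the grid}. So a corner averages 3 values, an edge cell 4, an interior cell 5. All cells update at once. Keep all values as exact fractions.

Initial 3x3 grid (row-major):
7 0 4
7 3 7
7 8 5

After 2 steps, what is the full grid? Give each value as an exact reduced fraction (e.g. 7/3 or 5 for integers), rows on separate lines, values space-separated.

After step 1:
  14/3 7/2 11/3
  6 5 19/4
  22/3 23/4 20/3
After step 2:
  85/18 101/24 143/36
  23/4 5 241/48
  229/36 99/16 103/18

Answer: 85/18 101/24 143/36
23/4 5 241/48
229/36 99/16 103/18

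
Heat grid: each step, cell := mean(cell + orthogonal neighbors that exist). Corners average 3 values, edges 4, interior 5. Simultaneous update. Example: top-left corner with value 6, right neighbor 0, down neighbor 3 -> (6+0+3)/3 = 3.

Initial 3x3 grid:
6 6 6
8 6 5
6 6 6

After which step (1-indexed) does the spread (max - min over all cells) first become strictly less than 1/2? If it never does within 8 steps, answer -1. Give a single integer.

Answer: 3

Derivation:
Step 1: max=20/3, min=17/3, spread=1
Step 2: max=781/120, min=209/36, spread=253/360
Step 3: max=45677/7200, min=84679/14400, spread=89/192
  -> spread < 1/2 first at step 3
Step 4: max=2718169/432000, min=5153213/864000, spread=755/2304
Step 5: max=161573393/25920000, min=311234911/51840000, spread=6353/27648
Step 6: max=9647305621/1555200000, min=18792758117/3110400000, spread=53531/331776
Step 7: max=576411533237/93312000000, min=1131684644599/186624000000, spread=450953/3981312
Step 8: max=34495171897489/5598720000000, min=68099943091853/11197440000000, spread=3799043/47775744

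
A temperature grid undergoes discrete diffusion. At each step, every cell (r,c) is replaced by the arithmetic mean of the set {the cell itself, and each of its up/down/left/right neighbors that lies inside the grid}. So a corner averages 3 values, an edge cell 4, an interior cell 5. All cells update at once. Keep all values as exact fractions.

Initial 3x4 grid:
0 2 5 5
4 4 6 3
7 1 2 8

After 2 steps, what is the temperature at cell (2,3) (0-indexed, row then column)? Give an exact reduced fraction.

Step 1: cell (2,3) = 13/3
Step 2: cell (2,3) = 169/36
Full grid after step 2:
  17/6 253/80 187/48 43/9
  263/80 87/25 433/100 109/24
  15/4 303/80 193/48 169/36

Answer: 169/36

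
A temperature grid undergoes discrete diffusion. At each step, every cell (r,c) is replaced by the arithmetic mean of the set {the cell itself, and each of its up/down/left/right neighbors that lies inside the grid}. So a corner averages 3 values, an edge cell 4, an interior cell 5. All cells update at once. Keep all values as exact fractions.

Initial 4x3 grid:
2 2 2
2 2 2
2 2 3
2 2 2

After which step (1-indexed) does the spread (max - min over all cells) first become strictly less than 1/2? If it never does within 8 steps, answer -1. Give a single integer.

Answer: 1

Derivation:
Step 1: max=7/3, min=2, spread=1/3
  -> spread < 1/2 first at step 1
Step 2: max=271/120, min=2, spread=31/120
Step 3: max=2371/1080, min=2, spread=211/1080
Step 4: max=232897/108000, min=3647/1800, spread=14077/108000
Step 5: max=2084407/972000, min=219683/108000, spread=5363/48600
Step 6: max=62060809/29160000, min=122869/60000, spread=93859/1166400
Step 7: max=3709474481/1749600000, min=199736467/97200000, spread=4568723/69984000
Step 8: max=221732435629/104976000000, min=6013618889/2916000000, spread=8387449/167961600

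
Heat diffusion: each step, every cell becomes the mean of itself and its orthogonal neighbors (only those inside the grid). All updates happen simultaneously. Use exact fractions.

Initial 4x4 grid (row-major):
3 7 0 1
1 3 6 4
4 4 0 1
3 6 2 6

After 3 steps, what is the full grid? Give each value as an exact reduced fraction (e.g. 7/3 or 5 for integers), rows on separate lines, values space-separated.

Answer: 3701/1080 23167/7200 22159/7200 2873/1080
23827/7200 10121/3000 8789/3000 20239/7200
24947/7200 1003/300 1559/500 2279/800
973/270 25277/7200 7807/2400 137/45

Derivation:
After step 1:
  11/3 13/4 7/2 5/3
  11/4 21/5 13/5 3
  3 17/5 13/5 11/4
  13/3 15/4 7/2 3
After step 2:
  29/9 877/240 661/240 49/18
  817/240 81/25 159/50 601/240
  809/240 339/100 297/100 227/80
  133/36 899/240 257/80 37/12
After step 3:
  3701/1080 23167/7200 22159/7200 2873/1080
  23827/7200 10121/3000 8789/3000 20239/7200
  24947/7200 1003/300 1559/500 2279/800
  973/270 25277/7200 7807/2400 137/45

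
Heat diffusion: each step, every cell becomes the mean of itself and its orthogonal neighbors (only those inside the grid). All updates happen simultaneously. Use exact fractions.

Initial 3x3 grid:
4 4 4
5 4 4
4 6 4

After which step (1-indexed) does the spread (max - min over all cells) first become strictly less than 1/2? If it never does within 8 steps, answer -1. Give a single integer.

Answer: 3

Derivation:
Step 1: max=5, min=4, spread=1
Step 2: max=563/120, min=4, spread=83/120
Step 3: max=3317/720, min=3757/900, spread=173/400
  -> spread < 1/2 first at step 3
Step 4: max=194239/43200, min=7561/1800, spread=511/1728
Step 5: max=11597933/2592000, min=102401/24000, spread=4309/20736
Step 6: max=689463751/155520000, min=13891237/3240000, spread=36295/248832
Step 7: max=41209970597/9331200000, min=3354535831/777600000, spread=305773/2985984
Step 8: max=2462802670159/559872000000, min=33646575497/7776000000, spread=2575951/35831808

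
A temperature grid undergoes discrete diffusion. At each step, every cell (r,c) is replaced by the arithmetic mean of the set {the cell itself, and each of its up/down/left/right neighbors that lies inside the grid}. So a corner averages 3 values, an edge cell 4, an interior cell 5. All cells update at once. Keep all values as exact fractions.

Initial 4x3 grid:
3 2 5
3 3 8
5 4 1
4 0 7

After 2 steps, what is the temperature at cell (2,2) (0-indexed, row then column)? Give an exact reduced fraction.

Step 1: cell (2,2) = 5
Step 2: cell (2,2) = 871/240
Full grid after step 2:
  113/36 179/48 25/6
  85/24 88/25 73/16
  131/40 387/100 871/240
  43/12 721/240 137/36

Answer: 871/240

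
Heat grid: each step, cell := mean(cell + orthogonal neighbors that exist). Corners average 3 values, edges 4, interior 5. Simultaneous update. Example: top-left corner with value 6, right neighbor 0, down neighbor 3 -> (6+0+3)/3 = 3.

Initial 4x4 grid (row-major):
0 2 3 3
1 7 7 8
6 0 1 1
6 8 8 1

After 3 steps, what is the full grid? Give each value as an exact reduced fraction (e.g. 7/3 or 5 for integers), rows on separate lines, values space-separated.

After step 1:
  1 3 15/4 14/3
  7/2 17/5 26/5 19/4
  13/4 22/5 17/5 11/4
  20/3 11/2 9/2 10/3
After step 2:
  5/2 223/80 997/240 79/18
  223/80 39/10 41/10 521/120
  1069/240 399/100 81/20 427/120
  185/36 79/15 251/60 127/36
After step 3:
  323/120 1601/480 1111/288 9277/2160
  1637/480 3513/1000 4931/1200 295/72
  29467/7200 25993/6000 11929/3000 1393/360
  10699/2160 16721/3600 613/144 4057/1080

Answer: 323/120 1601/480 1111/288 9277/2160
1637/480 3513/1000 4931/1200 295/72
29467/7200 25993/6000 11929/3000 1393/360
10699/2160 16721/3600 613/144 4057/1080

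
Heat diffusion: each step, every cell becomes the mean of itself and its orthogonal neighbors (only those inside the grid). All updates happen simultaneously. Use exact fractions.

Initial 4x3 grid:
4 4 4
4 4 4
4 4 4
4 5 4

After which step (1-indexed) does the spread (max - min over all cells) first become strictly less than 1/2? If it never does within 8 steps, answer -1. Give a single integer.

Answer: 1

Derivation:
Step 1: max=13/3, min=4, spread=1/3
  -> spread < 1/2 first at step 1
Step 2: max=1027/240, min=4, spread=67/240
Step 3: max=9077/2160, min=4, spread=437/2160
Step 4: max=3613531/864000, min=4009/1000, spread=29951/172800
Step 5: max=32319821/7776000, min=13579/3375, spread=206761/1555200
Step 6: max=12897795571/3110400000, min=21765671/5400000, spread=14430763/124416000
Step 7: max=771603741689/186624000000, min=1745652727/432000000, spread=139854109/1492992000
Step 8: max=46212231890251/11197440000000, min=157371228977/38880000000, spread=7114543559/89579520000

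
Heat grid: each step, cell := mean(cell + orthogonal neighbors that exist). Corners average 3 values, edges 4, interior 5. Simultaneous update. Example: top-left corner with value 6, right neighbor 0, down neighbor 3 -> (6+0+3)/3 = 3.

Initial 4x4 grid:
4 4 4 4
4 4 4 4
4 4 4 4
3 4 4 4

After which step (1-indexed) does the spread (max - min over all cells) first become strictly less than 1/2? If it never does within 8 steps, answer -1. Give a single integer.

Step 1: max=4, min=11/3, spread=1/3
  -> spread < 1/2 first at step 1
Step 2: max=4, min=67/18, spread=5/18
Step 3: max=4, min=823/216, spread=41/216
Step 4: max=4, min=24877/6480, spread=1043/6480
Step 5: max=4, min=752047/194400, spread=25553/194400
Step 6: max=71921/18000, min=22656541/5832000, spread=645863/5832000
Step 7: max=479029/120000, min=682198309/174960000, spread=16225973/174960000
Step 8: max=215299/54000, min=20517722017/5248800000, spread=409340783/5248800000

Answer: 1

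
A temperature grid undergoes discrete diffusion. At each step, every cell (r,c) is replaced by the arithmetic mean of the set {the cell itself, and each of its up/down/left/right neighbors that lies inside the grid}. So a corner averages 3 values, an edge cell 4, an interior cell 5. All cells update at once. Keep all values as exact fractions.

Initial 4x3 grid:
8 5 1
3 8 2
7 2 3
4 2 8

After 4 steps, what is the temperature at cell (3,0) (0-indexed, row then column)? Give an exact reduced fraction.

Step 1: cell (3,0) = 13/3
Step 2: cell (3,0) = 37/9
Step 3: cell (3,0) = 4747/1080
Step 4: cell (3,0) = 140197/32400
Full grid after step 4:
  320189/64800 647327/144000 68341/16200
  510829/108000 135139/30000 872533/216000
  494899/108000 762109/180000 885173/216000
  140197/32400 28649/6750 261119/64800

Answer: 140197/32400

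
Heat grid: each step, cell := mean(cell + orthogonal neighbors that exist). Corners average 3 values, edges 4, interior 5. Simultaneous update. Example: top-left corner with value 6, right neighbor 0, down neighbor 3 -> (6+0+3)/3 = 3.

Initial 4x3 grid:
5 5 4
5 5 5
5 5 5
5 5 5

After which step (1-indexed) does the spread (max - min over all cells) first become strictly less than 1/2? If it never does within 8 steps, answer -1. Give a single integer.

Step 1: max=5, min=14/3, spread=1/3
  -> spread < 1/2 first at step 1
Step 2: max=5, min=85/18, spread=5/18
Step 3: max=5, min=1039/216, spread=41/216
Step 4: max=5, min=125383/25920, spread=4217/25920
Step 5: max=35921/7200, min=7566851/1555200, spread=38417/311040
Step 6: max=717403/144000, min=455359789/93312000, spread=1903471/18662400
Step 7: max=21484241/4320000, min=27392610911/5598720000, spread=18038617/223948800
Step 8: max=1931073241/388800000, min=1646347817149/335923200000, spread=883978523/13436928000

Answer: 1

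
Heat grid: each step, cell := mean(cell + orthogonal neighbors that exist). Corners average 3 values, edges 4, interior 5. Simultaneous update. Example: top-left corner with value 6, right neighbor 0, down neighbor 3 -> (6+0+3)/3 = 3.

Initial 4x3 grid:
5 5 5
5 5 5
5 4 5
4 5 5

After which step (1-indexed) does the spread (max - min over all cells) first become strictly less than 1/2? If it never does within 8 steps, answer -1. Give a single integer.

Step 1: max=5, min=9/2, spread=1/2
Step 2: max=5, min=41/9, spread=4/9
  -> spread < 1/2 first at step 2
Step 3: max=1987/400, min=33691/7200, spread=83/288
Step 4: max=35609/7200, min=303631/64800, spread=337/1296
Step 5: max=2360449/480000, min=18379979/3888000, spread=7396579/38880000
Step 6: max=63576727/12960000, min=1106097961/233280000, spread=61253/373248
Step 7: max=3801721943/777600000, min=66634458599/13996800000, spread=14372291/111974400
Step 8: max=227644507837/46656000000, min=4007305427941/839808000000, spread=144473141/1343692800

Answer: 2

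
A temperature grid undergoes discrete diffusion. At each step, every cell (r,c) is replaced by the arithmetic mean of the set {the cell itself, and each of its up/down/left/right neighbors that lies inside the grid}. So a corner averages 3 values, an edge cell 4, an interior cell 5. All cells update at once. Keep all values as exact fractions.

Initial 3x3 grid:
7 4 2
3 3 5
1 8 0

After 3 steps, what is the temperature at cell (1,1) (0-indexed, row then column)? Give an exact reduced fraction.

Step 1: cell (1,1) = 23/5
Step 2: cell (1,1) = 88/25
Step 3: cell (1,1) = 5911/1500
Full grid after step 3:
  4493/1080 6839/1800 4103/1080
  27481/7200 5911/1500 8377/2400
  467/120 12853/3600 3973/1080

Answer: 5911/1500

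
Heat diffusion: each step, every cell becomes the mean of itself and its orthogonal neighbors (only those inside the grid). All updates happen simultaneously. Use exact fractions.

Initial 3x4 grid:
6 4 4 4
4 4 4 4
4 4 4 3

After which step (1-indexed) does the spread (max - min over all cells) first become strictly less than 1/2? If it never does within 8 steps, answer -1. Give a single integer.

Answer: 4

Derivation:
Step 1: max=14/3, min=11/3, spread=1
Step 2: max=41/9, min=67/18, spread=5/6
Step 3: max=473/108, min=823/216, spread=41/72
Step 4: max=56057/12960, min=99463/25920, spread=4217/8640
  -> spread < 1/2 first at step 4
Step 5: max=3311017/777600, min=6045779/1555200, spread=38417/103680
Step 6: max=196982783/46656000, min=365413501/93312000, spread=1903471/6220800
Step 7: max=11723417257/2799360000, min=22093938239/5598720000, spread=18038617/74649600
Step 8: max=699530222963/167961600000, min=1332762056701/335923200000, spread=883978523/4478976000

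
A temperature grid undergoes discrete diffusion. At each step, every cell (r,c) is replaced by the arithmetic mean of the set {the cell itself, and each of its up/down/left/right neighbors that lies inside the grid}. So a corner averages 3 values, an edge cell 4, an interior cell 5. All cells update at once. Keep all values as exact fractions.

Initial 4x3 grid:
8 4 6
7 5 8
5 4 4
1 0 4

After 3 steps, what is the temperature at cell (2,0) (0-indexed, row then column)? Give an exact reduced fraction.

Answer: 2491/600

Derivation:
Step 1: cell (2,0) = 17/4
Step 2: cell (2,0) = 161/40
Step 3: cell (2,0) = 2491/600
Full grid after step 3:
  12701/2160 83719/14400 2081/360
  19021/3600 3997/750 4213/800
  2491/600 12263/3000 31117/7200
  253/80 46469/14400 917/270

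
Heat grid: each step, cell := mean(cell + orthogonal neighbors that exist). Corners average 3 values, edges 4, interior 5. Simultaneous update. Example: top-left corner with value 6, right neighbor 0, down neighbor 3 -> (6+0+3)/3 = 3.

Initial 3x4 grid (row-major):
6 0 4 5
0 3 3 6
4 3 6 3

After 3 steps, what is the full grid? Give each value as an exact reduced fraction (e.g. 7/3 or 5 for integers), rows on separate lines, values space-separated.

Answer: 923/360 7559/2400 8369/2400 1519/360
42169/14400 17531/6000 7857/2000 19823/4800
383/135 24827/7200 9019/2400 797/180

Derivation:
After step 1:
  2 13/4 3 5
  13/4 9/5 22/5 17/4
  7/3 4 15/4 5
After step 2:
  17/6 201/80 313/80 49/12
  563/240 167/50 86/25 373/80
  115/36 713/240 343/80 13/3
After step 3:
  923/360 7559/2400 8369/2400 1519/360
  42169/14400 17531/6000 7857/2000 19823/4800
  383/135 24827/7200 9019/2400 797/180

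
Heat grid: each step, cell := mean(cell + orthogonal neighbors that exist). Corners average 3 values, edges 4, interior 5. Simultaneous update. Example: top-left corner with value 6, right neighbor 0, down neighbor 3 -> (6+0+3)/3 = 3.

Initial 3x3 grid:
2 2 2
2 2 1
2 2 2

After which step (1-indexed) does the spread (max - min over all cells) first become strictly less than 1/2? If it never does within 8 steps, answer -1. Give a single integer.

Step 1: max=2, min=5/3, spread=1/3
  -> spread < 1/2 first at step 1
Step 2: max=2, min=413/240, spread=67/240
Step 3: max=393/200, min=3883/2160, spread=1807/10800
Step 4: max=10439/5400, min=1570037/864000, spread=33401/288000
Step 5: max=1036609/540000, min=14322067/7776000, spread=3025513/38880000
Step 6: max=54844051/28800000, min=5755873133/3110400000, spread=53531/995328
Step 7: max=14760883949/7776000000, min=347215074151/186624000000, spread=450953/11943936
Step 8: max=1765231389481/933120000000, min=20885976439397/11197440000000, spread=3799043/143327232

Answer: 1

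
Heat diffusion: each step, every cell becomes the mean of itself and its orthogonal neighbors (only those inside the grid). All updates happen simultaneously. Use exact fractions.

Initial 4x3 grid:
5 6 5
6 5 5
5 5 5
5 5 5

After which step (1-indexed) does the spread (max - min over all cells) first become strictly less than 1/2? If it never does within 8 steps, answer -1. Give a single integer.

Answer: 2

Derivation:
Step 1: max=17/3, min=5, spread=2/3
Step 2: max=433/80, min=5, spread=33/80
  -> spread < 1/2 first at step 2
Step 3: max=11659/2160, min=5, spread=859/2160
Step 4: max=689603/129600, min=9079/1800, spread=7183/25920
Step 5: max=41219077/7776000, min=546211/108000, spread=378377/1555200
Step 6: max=2458461623/466560000, min=5489789/1080000, spread=3474911/18662400
Step 7: max=147050800357/27993600000, min=495453989/97200000, spread=174402061/1119744000
Step 8: max=8795364566063/1679616000000, min=59631816727/11664000000, spread=1667063659/13436928000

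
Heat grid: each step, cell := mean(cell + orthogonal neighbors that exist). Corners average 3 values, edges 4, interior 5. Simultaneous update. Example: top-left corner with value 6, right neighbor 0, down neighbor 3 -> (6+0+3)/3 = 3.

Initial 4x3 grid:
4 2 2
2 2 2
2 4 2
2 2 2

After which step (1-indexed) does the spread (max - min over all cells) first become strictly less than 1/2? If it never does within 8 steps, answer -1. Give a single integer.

Step 1: max=8/3, min=2, spread=2/3
Step 2: max=23/9, min=13/6, spread=7/18
  -> spread < 1/2 first at step 2
Step 3: max=2687/1080, min=2693/1200, spread=2633/10800
Step 4: max=131479/54000, min=82261/36000, spread=647/4320
Step 5: max=9390617/3888000, min=2978539/1296000, spread=455/3888
Step 6: max=558184603/233280000, min=179859101/77760000, spread=186073/2332800
Step 7: max=33354437177/13996800000, min=10812618559/4665600000, spread=1833163/27993600
Step 8: max=1992991033243/839808000000, min=650862609581/279936000000, spread=80806409/1679616000

Answer: 2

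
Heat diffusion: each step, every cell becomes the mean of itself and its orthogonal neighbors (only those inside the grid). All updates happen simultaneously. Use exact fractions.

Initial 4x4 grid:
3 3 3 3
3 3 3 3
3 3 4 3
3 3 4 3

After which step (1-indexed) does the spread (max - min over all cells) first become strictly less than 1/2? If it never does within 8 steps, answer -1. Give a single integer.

Answer: 2

Derivation:
Step 1: max=7/2, min=3, spread=1/2
Step 2: max=809/240, min=3, spread=89/240
  -> spread < 1/2 first at step 2
Step 3: max=449/135, min=3, spread=44/135
Step 4: max=53477/16200, min=1813/600, spread=2263/8100
Step 5: max=63593/19440, min=18209/6000, spread=7181/30375
Step 6: max=23691337/7290000, min=411851/135000, spread=1451383/7290000
Step 7: max=706474183/218700000, min=2480927/810000, spread=36623893/218700000
Step 8: max=21095676001/6561000000, min=124518379/40500000, spread=923698603/6561000000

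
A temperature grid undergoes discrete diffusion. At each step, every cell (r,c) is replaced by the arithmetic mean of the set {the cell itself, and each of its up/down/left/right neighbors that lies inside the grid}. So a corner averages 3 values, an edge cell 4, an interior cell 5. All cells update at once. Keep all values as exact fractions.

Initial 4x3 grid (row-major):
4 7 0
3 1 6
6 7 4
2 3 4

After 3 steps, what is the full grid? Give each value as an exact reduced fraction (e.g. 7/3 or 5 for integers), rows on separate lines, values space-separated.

Answer: 553/135 56/15 533/135
2827/720 421/100 2747/720
3049/720 1201/300 3079/720
2143/540 3023/720 547/135

Derivation:
After step 1:
  14/3 3 13/3
  7/2 24/5 11/4
  9/2 21/5 21/4
  11/3 4 11/3
After step 2:
  67/18 21/5 121/36
  131/30 73/20 257/60
  119/30 91/20 119/30
  73/18 233/60 155/36
After step 3:
  553/135 56/15 533/135
  2827/720 421/100 2747/720
  3049/720 1201/300 3079/720
  2143/540 3023/720 547/135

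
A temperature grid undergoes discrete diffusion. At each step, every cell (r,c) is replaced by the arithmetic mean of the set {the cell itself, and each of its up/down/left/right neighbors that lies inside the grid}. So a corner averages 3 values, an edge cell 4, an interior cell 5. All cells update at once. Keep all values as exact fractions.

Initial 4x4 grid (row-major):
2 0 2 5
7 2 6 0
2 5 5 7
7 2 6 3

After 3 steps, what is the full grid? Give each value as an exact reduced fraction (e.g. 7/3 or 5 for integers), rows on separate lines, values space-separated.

After step 1:
  3 3/2 13/4 7/3
  13/4 4 3 9/2
  21/4 16/5 29/5 15/4
  11/3 5 4 16/3
After step 2:
  31/12 47/16 121/48 121/36
  31/8 299/100 411/100 163/48
  461/120 93/20 79/20 1163/240
  167/36 119/30 151/30 157/36
After step 3:
  451/144 6619/2400 23273/7200 167/54
  1329/400 297/80 509/150 28283/7200
  3061/720 11639/3000 27107/6000 5959/1440
  4481/1080 823/180 779/180 10253/2160

Answer: 451/144 6619/2400 23273/7200 167/54
1329/400 297/80 509/150 28283/7200
3061/720 11639/3000 27107/6000 5959/1440
4481/1080 823/180 779/180 10253/2160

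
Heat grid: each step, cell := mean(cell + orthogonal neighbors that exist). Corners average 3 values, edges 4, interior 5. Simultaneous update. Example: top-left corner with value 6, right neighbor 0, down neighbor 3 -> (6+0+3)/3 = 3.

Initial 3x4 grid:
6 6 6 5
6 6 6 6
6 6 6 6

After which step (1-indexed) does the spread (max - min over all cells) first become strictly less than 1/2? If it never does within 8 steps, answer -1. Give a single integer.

Answer: 1

Derivation:
Step 1: max=6, min=17/3, spread=1/3
  -> spread < 1/2 first at step 1
Step 2: max=6, min=103/18, spread=5/18
Step 3: max=6, min=1255/216, spread=41/216
Step 4: max=6, min=151303/25920, spread=4217/25920
Step 5: max=43121/7200, min=9122051/1555200, spread=38417/311040
Step 6: max=861403/144000, min=548671789/93312000, spread=1903471/18662400
Step 7: max=25804241/4320000, min=32991330911/5598720000, spread=18038617/223948800
Step 8: max=2319873241/388800000, min=1982271017149/335923200000, spread=883978523/13436928000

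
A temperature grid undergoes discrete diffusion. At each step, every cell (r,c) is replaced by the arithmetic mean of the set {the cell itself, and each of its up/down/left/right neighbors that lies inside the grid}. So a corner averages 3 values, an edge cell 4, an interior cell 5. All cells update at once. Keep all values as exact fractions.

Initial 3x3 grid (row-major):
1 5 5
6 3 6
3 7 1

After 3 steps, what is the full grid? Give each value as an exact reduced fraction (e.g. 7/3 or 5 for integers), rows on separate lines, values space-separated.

Answer: 337/80 29189/7200 9749/2160
57553/14400 3367/750 20201/4800
9539/2160 3321/800 9709/2160

Derivation:
After step 1:
  4 7/2 16/3
  13/4 27/5 15/4
  16/3 7/2 14/3
After step 2:
  43/12 547/120 151/36
  1079/240 97/25 383/80
  145/36 189/40 143/36
After step 3:
  337/80 29189/7200 9749/2160
  57553/14400 3367/750 20201/4800
  9539/2160 3321/800 9709/2160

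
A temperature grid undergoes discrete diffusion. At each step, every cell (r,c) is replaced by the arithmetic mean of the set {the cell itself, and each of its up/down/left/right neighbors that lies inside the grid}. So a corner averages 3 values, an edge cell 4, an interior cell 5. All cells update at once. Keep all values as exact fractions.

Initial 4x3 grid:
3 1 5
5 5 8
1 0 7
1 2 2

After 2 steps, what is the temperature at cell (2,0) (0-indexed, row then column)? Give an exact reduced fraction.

Answer: 115/48

Derivation:
Step 1: cell (2,0) = 7/4
Step 2: cell (2,0) = 115/48
Full grid after step 2:
  10/3 449/120 173/36
  241/80 401/100 569/120
  115/48 281/100 103/24
  13/9 37/16 55/18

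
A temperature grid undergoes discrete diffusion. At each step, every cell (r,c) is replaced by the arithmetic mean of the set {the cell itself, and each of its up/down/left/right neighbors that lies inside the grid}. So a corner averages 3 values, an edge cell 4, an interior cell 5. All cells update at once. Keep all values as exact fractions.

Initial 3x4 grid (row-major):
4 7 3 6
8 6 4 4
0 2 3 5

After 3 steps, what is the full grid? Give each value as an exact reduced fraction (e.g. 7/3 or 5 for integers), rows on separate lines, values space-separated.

After step 1:
  19/3 5 5 13/3
  9/2 27/5 4 19/4
  10/3 11/4 7/2 4
After step 2:
  95/18 163/30 55/12 169/36
  587/120 433/100 453/100 205/48
  127/36 899/240 57/16 49/12
After step 3:
  5617/1080 8831/1800 17317/3600 1951/432
  32449/7200 27517/6000 6383/1500 63283/14400
  8759/2160 27299/7200 9553/2400 143/36

Answer: 5617/1080 8831/1800 17317/3600 1951/432
32449/7200 27517/6000 6383/1500 63283/14400
8759/2160 27299/7200 9553/2400 143/36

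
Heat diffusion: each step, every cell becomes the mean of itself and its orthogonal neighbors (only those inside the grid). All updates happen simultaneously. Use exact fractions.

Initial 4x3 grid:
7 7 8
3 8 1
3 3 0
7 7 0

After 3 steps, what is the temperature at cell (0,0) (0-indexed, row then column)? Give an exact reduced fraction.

Step 1: cell (0,0) = 17/3
Step 2: cell (0,0) = 221/36
Step 3: cell (0,0) = 12019/2160
Full grid after step 3:
  12019/2160 13607/2400 10919/2160
  37561/7200 2299/500 31511/7200
  32071/7200 8211/2000 23021/7200
  4871/1080 17819/4800 3451/1080

Answer: 12019/2160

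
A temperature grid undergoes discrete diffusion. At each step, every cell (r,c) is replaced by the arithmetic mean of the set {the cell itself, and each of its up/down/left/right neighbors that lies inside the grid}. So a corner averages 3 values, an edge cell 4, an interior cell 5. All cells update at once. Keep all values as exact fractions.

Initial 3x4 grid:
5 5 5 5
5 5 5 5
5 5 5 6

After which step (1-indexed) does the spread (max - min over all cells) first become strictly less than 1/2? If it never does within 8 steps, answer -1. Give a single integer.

Step 1: max=16/3, min=5, spread=1/3
  -> spread < 1/2 first at step 1
Step 2: max=95/18, min=5, spread=5/18
Step 3: max=1121/216, min=5, spread=41/216
Step 4: max=133817/25920, min=5, spread=4217/25920
Step 5: max=7985149/1555200, min=36079/7200, spread=38417/311040
Step 6: max=477760211/93312000, min=722597/144000, spread=1903471/18662400
Step 7: max=28594589089/5598720000, min=21715759/4320000, spread=18038617/223948800
Step 8: max=1712884182851/335923200000, min=1956926759/388800000, spread=883978523/13436928000

Answer: 1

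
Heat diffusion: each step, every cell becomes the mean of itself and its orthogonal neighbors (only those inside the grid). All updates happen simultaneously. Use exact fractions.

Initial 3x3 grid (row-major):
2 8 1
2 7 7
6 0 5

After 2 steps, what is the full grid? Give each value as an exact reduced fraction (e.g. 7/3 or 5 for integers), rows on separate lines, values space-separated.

Answer: 17/4 559/120 89/18
943/240 461/100 287/60
137/36 479/120 9/2

Derivation:
After step 1:
  4 9/2 16/3
  17/4 24/5 5
  8/3 9/2 4
After step 2:
  17/4 559/120 89/18
  943/240 461/100 287/60
  137/36 479/120 9/2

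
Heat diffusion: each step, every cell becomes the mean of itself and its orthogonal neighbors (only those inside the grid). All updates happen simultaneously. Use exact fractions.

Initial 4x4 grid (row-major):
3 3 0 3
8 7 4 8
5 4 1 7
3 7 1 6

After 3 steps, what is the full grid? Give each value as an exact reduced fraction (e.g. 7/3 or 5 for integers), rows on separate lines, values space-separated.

Answer: 4901/1080 5909/1440 27481/7200 1715/432
7001/1440 533/120 25237/6000 7849/1800
3861/800 9113/2000 12899/3000 8263/1800
3371/720 1723/400 15431/3600 4787/1080

Derivation:
After step 1:
  14/3 13/4 5/2 11/3
  23/4 26/5 4 11/2
  5 24/5 17/5 11/2
  5 15/4 15/4 14/3
After step 2:
  41/9 937/240 161/48 35/9
  1237/240 23/5 103/25 14/3
  411/80 443/100 429/100 143/30
  55/12 173/40 467/120 167/36
After step 3:
  4901/1080 5909/1440 27481/7200 1715/432
  7001/1440 533/120 25237/6000 7849/1800
  3861/800 9113/2000 12899/3000 8263/1800
  3371/720 1723/400 15431/3600 4787/1080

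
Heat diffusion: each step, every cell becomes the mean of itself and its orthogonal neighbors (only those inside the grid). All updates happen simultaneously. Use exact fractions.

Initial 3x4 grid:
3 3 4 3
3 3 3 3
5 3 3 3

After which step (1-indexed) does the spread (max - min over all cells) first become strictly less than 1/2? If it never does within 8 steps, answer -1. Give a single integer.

Step 1: max=11/3, min=3, spread=2/3
Step 2: max=32/9, min=3, spread=5/9
Step 3: max=365/108, min=1117/360, spread=299/1080
  -> spread < 1/2 first at step 3
Step 4: max=217177/64800, min=33647/10800, spread=3059/12960
Step 5: max=12842333/3888000, min=10191859/3240000, spread=3060511/19440000
Step 6: max=766995727/233280000, min=15358349/4860000, spread=1191799/9331200
Step 7: max=45763796693/13996800000, min=36964533079/11664000000, spread=7031784991/69984000000
Step 8: max=2738071154287/839808000000, min=2224576782011/699840000000, spread=342895079369/4199040000000

Answer: 3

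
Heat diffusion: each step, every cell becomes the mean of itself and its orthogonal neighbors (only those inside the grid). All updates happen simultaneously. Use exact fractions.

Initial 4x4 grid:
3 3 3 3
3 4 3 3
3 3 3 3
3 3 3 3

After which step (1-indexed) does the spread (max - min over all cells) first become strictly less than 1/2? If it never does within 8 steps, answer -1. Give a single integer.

Step 1: max=13/4, min=3, spread=1/4
  -> spread < 1/2 first at step 1
Step 2: max=161/50, min=3, spread=11/50
Step 3: max=7567/2400, min=3, spread=367/2400
Step 4: max=33971/10800, min=1813/600, spread=1337/10800
Step 5: max=1013669/324000, min=54469/18000, spread=33227/324000
Step 6: max=30374327/9720000, min=328049/108000, spread=849917/9720000
Step 7: max=908514347/291600000, min=4928533/1620000, spread=21378407/291600000
Step 8: max=27210462371/8748000000, min=1481688343/486000000, spread=540072197/8748000000

Answer: 1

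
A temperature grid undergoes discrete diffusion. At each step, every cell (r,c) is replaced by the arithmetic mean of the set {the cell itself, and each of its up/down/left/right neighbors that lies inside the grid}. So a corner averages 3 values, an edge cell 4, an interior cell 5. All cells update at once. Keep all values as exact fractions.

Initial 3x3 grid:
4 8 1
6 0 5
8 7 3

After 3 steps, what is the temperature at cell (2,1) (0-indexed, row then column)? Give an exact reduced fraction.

Answer: 3723/800

Derivation:
Step 1: cell (2,1) = 9/2
Step 2: cell (2,1) = 217/40
Step 3: cell (2,1) = 3723/800
Full grid after step 3:
  401/80 60089/14400 4481/1080
  11719/2400 14459/3000 55889/14400
  493/90 3723/800 3269/720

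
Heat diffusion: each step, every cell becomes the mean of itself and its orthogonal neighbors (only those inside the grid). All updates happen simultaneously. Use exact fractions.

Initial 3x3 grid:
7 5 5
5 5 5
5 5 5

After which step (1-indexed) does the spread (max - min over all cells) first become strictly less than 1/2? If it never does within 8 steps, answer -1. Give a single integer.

Step 1: max=17/3, min=5, spread=2/3
Step 2: max=50/9, min=5, spread=5/9
Step 3: max=581/108, min=5, spread=41/108
  -> spread < 1/2 first at step 3
Step 4: max=34531/6480, min=911/180, spread=347/1296
Step 5: max=2050937/388800, min=9157/1800, spread=2921/15552
Step 6: max=122468539/23328000, min=1105483/216000, spread=24611/186624
Step 7: max=7317122033/1399680000, min=24956741/4860000, spread=207329/2239488
Step 8: max=437933952451/83980800000, min=1334801599/259200000, spread=1746635/26873856

Answer: 3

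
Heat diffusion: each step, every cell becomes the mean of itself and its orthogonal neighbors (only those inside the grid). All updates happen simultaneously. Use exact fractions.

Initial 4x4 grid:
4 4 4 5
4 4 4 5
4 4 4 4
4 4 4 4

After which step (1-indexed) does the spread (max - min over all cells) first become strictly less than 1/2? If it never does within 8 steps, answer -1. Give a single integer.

Answer: 2

Derivation:
Step 1: max=14/3, min=4, spread=2/3
Step 2: max=161/36, min=4, spread=17/36
  -> spread < 1/2 first at step 2
Step 3: max=592/135, min=4, spread=52/135
Step 4: max=8741/2025, min=4, spread=641/2025
Step 5: max=519301/121500, min=36079/9000, spread=64469/243000
Step 6: max=61819831/14580000, min=2169529/540000, spread=810637/3645000
Step 7: max=1843881073/437400000, min=4350953/1080000, spread=20436277/109350000
Step 8: max=55057353403/13122000000, min=392568241/97200000, spread=515160217/3280500000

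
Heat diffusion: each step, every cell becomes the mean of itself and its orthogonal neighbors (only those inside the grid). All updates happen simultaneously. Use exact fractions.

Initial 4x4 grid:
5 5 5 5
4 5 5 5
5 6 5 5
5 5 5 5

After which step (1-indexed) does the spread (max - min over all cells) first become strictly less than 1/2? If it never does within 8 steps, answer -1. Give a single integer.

Step 1: max=21/4, min=14/3, spread=7/12
Step 2: max=513/100, min=173/36, spread=73/225
  -> spread < 1/2 first at step 2
Step 3: max=12263/2400, min=2099/432, spread=5417/21600
Step 4: max=8129/1600, min=317437/64800, spread=943/5184
Step 5: max=10945391/2160000, min=9578263/1944000, spread=2725889/19440000
Step 6: max=36442171/7200000, min=288423541/58320000, spread=67580441/583200000
Step 7: max=982579693/194400000, min=1735699307/349920000, spread=82360351/874800000
Step 8: max=29449878991/5832000000, min=260899755277/52488000000, spread=2074577821/26244000000

Answer: 2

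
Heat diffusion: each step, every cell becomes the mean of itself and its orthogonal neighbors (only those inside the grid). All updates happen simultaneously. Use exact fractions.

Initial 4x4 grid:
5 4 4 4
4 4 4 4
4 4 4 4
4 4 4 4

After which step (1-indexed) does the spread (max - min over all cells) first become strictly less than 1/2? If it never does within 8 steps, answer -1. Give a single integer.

Step 1: max=13/3, min=4, spread=1/3
  -> spread < 1/2 first at step 1
Step 2: max=77/18, min=4, spread=5/18
Step 3: max=905/216, min=4, spread=41/216
Step 4: max=26963/6480, min=4, spread=1043/6480
Step 5: max=803153/194400, min=4, spread=25553/194400
Step 6: max=23999459/5832000, min=72079/18000, spread=645863/5832000
Step 7: max=717481691/174960000, min=480971/120000, spread=16225973/174960000
Step 8: max=21472677983/5248800000, min=216701/54000, spread=409340783/5248800000

Answer: 1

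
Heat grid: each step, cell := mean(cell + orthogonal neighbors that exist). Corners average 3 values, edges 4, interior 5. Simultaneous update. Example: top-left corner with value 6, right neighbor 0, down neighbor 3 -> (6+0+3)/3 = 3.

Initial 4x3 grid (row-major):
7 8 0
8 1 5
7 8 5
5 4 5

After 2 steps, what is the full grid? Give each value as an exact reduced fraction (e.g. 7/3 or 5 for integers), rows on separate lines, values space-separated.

After step 1:
  23/3 4 13/3
  23/4 6 11/4
  7 5 23/4
  16/3 11/2 14/3
After step 2:
  209/36 11/2 133/36
  317/48 47/10 113/24
  277/48 117/20 109/24
  107/18 41/8 191/36

Answer: 209/36 11/2 133/36
317/48 47/10 113/24
277/48 117/20 109/24
107/18 41/8 191/36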